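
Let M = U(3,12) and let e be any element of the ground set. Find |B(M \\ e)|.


Deleting e from U(3,12) gives U(3,11) since n > r.
Bases of U(3,11) = C(11,3) = 11! / (3! * 8!) = 165.

165


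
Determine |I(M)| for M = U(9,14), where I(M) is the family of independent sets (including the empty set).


Independent sets of U(9,14) are all subsets of size <= 9.
Count = C(14,0) + C(14,1) + C(14,2) + C(14,3) + C(14,4) + C(14,5) + C(14,6) + C(14,7) + C(14,8) + C(14,9)
     = 1 + 14 + 91 + 364 + 1001 + 2002 + 3003 + 3432 + 3003 + 2002
     = 14913.

14913


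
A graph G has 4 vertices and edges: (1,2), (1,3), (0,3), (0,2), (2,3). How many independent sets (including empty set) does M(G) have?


An independent set in a graphic matroid is an acyclic edge subset.
G has 4 vertices and 5 edges.
Enumerate all 2^5 = 32 subsets, checking for acyclicity.
Total independent sets = 24.

24


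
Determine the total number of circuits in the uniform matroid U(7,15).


In U(7,15), circuits are the (8)-element subsets.
Any set of 8 elements is dependent, and removing any one element gives
an independent set of size 7, so it is a minimal dependent set.
Number of circuits = C(15,8) = 6435.

6435


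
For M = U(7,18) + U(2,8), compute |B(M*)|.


(M1+M2)* = M1* + M2*.
M1* = U(11,18), bases: C(18,11) = 31824.
M2* = U(6,8), bases: C(8,6) = 28.
|B(M*)| = 31824 * 28 = 891072.

891072


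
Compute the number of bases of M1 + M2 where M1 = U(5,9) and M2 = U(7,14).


Bases of a direct sum M1 + M2: |B| = |B(M1)| * |B(M2)|.
|B(U(5,9))| = C(9,5) = 126.
|B(U(7,14))| = C(14,7) = 3432.
Total bases = 126 * 3432 = 432432.

432432


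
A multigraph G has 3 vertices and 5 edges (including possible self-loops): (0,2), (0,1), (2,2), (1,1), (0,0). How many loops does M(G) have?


In a graphic matroid, a loop is a self-loop edge (u,u) with rank 0.
Examining all 5 edges for self-loops...
Self-loops found: (2,2), (1,1), (0,0)
Number of loops = 3.

3


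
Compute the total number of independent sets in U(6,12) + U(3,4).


For a direct sum, |I(M1+M2)| = |I(M1)| * |I(M2)|.
|I(U(6,12))| = sum C(12,k) for k=0..6 = 2510.
|I(U(3,4))| = sum C(4,k) for k=0..3 = 15.
Total = 2510 * 15 = 37650.

37650


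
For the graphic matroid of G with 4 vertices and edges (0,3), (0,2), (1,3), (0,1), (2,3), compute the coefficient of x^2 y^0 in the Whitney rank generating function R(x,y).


R(x,y) = sum over A in 2^E of x^(r(E)-r(A)) * y^(|A|-r(A)).
G has 4 vertices, 5 edges. r(E) = 3.
Enumerate all 2^5 = 32 subsets.
Count subsets with r(E)-r(A)=2 and |A|-r(A)=0: 5.

5


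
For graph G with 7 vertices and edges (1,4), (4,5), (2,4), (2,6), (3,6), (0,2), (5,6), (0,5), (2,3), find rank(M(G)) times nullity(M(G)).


r(M) = |V| - c = 7 - 1 = 6.
nullity = |E| - r(M) = 9 - 6 = 3.
Product = 6 * 3 = 18.

18


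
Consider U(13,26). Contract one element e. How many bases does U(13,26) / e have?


Contracting e from U(13,26) gives U(12,25).
Bases of U(12,25) = C(25,12) = 5200300.

5200300


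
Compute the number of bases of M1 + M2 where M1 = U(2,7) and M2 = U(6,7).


Bases of a direct sum M1 + M2: |B| = |B(M1)| * |B(M2)|.
|B(U(2,7))| = C(7,2) = 21.
|B(U(6,7))| = C(7,6) = 7.
Total bases = 21 * 7 = 147.

147


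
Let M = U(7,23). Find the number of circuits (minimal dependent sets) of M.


In U(7,23), circuits are the (8)-element subsets.
Any set of 8 elements is dependent, and removing any one element gives
an independent set of size 7, so it is a minimal dependent set.
Number of circuits = C(23,8) = 23! / (8! * 15!) = 490314.

490314


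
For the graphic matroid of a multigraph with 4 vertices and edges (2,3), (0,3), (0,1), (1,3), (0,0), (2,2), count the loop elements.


In a graphic matroid, a loop is a self-loop edge (u,u) with rank 0.
Examining all 6 edges for self-loops...
Self-loops found: (0,0), (2,2)
Number of loops = 2.

2


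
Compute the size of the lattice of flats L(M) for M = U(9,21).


Flats of U(9,21): every subset of size < 9 is a flat, plus E itself.
Count = C(21,0) + C(21,1) + C(21,2) + C(21,3) + C(21,4) + C(21,5) + C(21,6) + C(21,7) + C(21,8) + 1
     = 1 + 21 + 210 + 1330 + 5985 + 20349 + 54264 + 116280 + 203490 + 1
     = 401931.

401931


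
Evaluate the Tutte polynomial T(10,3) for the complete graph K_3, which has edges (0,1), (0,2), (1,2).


T(K_3; x,y) = x^2 + x + y.
T(10,3) = 100 + 10 + 3 = 113.

113


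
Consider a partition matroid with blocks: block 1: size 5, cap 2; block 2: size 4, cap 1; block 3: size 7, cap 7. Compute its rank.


Rank of a partition matroid = sum of min(|Si|, ci) for each block.
= min(5,2) + min(4,1) + min(7,7)
= 2 + 1 + 7
= 10.

10


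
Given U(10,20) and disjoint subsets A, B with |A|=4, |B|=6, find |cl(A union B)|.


|A union B| = 4 + 6 = 10 (disjoint).
In U(10,20), cl(S) = S if |S| < 10, else cl(S) = E.
Since 10 >= 10, cl(A union B) = E.
|cl(A union B)| = 20.

20


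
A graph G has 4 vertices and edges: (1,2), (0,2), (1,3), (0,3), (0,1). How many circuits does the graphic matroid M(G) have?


A circuit in a graphic matroid = edge set of a simple cycle.
G has 4 vertices and 5 edges.
Enumerating all minimal edge subsets forming cycles...
Total circuits found: 3.

3


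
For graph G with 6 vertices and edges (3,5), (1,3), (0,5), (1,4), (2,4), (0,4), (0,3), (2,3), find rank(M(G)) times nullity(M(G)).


r(M) = |V| - c = 6 - 1 = 5.
nullity = |E| - r(M) = 8 - 5 = 3.
Product = 5 * 3 = 15.

15


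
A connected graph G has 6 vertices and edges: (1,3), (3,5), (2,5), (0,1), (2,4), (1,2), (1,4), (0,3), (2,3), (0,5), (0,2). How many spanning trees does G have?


By Kirchhoff's matrix tree theorem, the number of spanning trees equals
the determinant of any cofactor of the Laplacian matrix L.
G has 6 vertices and 11 edges.
Computing the (5 x 5) cofactor determinant gives 185.

185


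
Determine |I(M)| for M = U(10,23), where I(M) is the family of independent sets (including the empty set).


Independent sets of U(10,23) are all subsets of size <= 10.
Count = (23 choose 0) + (23 choose 1) + (23 choose 2) + (23 choose 3) + (23 choose 4) + (23 choose 5) + (23 choose 6) + (23 choose 7) + (23 choose 8) + (23 choose 9) + (23 choose 10)
     = 1 + 23 + 253 + 1771 + 8855 + 33649 + 100947 + 245157 + 490314 + 817190 + 1144066
     = 2842226.

2842226


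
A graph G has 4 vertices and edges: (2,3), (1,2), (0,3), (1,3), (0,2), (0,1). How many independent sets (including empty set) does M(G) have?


An independent set in a graphic matroid is an acyclic edge subset.
G has 4 vertices and 6 edges.
Enumerate all 2^6 = 64 subsets, checking for acyclicity.
Total independent sets = 38.

38


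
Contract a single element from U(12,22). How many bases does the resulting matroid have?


Contracting e from U(12,22) gives U(11,21).
Bases of U(11,21) = (21 choose 11) = 352716.

352716


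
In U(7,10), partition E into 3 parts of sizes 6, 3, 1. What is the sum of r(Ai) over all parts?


r(Ai) = min(|Ai|, 7) for each part.
Sum = min(6,7) + min(3,7) + min(1,7)
    = 6 + 3 + 1
    = 10.

10


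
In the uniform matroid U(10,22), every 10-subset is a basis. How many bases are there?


Bases of U(10,22) are all 10-element subsets of the 22-element ground set.
Number of bases = C(22,10).
C(22,10) = 646646.

646646


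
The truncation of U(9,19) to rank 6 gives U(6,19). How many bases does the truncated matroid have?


Truncating U(9,19) to rank 6 gives U(6,19).
Bases of U(6,19) are all 6-element subsets of 19 elements.
Number of bases = C(19,6) = 27132.

27132


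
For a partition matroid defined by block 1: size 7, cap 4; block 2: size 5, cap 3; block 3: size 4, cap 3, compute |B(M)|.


A basis picks exactly ci elements from block i.
Number of bases = product of C(|Si|, ci).
= C(7,4) * C(5,3) * C(4,3)
= 35 * 10 * 4
= 1400.

1400


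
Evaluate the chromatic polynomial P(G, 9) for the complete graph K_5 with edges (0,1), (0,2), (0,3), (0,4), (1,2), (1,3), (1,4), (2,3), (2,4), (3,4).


P(K_5, k) = k(k-1)(k-2)...(k-4).
P(9) = (9) * (8) * (7) * (6) * (5) = 15120.

15120


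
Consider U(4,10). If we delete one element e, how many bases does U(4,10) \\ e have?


Deleting e from U(4,10) gives U(4,9) since n > r.
Bases of U(4,9) = C(9,4) = 9! / (4! * 5!) = 126.

126


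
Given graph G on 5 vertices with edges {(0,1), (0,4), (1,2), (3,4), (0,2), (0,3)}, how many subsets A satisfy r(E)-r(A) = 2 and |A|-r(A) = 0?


R(x,y) = sum over A in 2^E of x^(r(E)-r(A)) * y^(|A|-r(A)).
G has 5 vertices, 6 edges. r(E) = 4.
Enumerate all 2^6 = 64 subsets.
Count subsets with r(E)-r(A)=2 and |A|-r(A)=0: 15.

15


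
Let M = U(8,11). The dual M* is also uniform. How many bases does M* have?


The dual of U(r,n) is U(n-r, n) = U(3,11).
Bases of U(3,11) are all (3)-element subsets.
|B(M*)| = C(11,3) = 11! / (3! * 8!) = 165.

165


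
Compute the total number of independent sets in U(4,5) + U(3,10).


For a direct sum, |I(M1+M2)| = |I(M1)| * |I(M2)|.
|I(U(4,5))| = sum C(5,k) for k=0..4 = 31.
|I(U(3,10))| = sum C(10,k) for k=0..3 = 176.
Total = 31 * 176 = 5456.

5456


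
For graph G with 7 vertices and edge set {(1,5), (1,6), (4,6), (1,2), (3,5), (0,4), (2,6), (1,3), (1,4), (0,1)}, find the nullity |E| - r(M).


Cycle rank (nullity) = |E| - r(M) = |E| - (|V| - c).
|E| = 10, |V| = 7, c = 1.
Nullity = 10 - (7 - 1) = 10 - 6 = 4.

4


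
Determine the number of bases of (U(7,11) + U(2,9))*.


(M1+M2)* = M1* + M2*.
M1* = U(4,11), bases: C(11,4) = 330.
M2* = U(7,9), bases: C(9,7) = 36.
|B(M*)| = 330 * 36 = 11880.

11880


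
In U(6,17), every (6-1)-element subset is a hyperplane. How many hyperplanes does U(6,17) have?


Hyperplanes of U(6,17) are flats of rank 5.
In a uniform matroid, these are exactly the (5)-element subsets.
Count = C(17,5) = 17! / (5! * 12!) = 6188.

6188


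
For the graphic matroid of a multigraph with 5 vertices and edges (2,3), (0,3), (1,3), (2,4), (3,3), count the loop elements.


In a graphic matroid, a loop is a self-loop edge (u,u) with rank 0.
Examining all 5 edges for self-loops...
Self-loops found: (3,3)
Number of loops = 1.

1


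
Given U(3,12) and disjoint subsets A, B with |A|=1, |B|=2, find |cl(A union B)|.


|A union B| = 1 + 2 = 3 (disjoint).
In U(3,12), cl(S) = S if |S| < 3, else cl(S) = E.
Since 3 >= 3, cl(A union B) = E.
|cl(A union B)| = 12.

12


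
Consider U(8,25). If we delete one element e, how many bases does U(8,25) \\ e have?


Deleting e from U(8,25) gives U(8,24) since n > r.
Bases of U(8,24) = C(24,8) = 735471.

735471


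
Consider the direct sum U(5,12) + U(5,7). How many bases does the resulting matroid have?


Bases of a direct sum M1 + M2: |B| = |B(M1)| * |B(M2)|.
|B(U(5,12))| = C(12,5) = 792.
|B(U(5,7))| = C(7,5) = 21.
Total bases = 792 * 21 = 16632.

16632


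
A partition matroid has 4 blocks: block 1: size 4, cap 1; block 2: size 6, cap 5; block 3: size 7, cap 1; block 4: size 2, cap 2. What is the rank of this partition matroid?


Rank of a partition matroid = sum of min(|Si|, ci) for each block.
= min(4,1) + min(6,5) + min(7,1) + min(2,2)
= 1 + 5 + 1 + 2
= 9.

9


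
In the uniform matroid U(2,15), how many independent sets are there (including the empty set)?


Independent sets of U(2,15) are all subsets of size <= 2.
Count = C(15,0) + C(15,1) + C(15,2)
     = 1 + 15 + 105
     = 121.

121


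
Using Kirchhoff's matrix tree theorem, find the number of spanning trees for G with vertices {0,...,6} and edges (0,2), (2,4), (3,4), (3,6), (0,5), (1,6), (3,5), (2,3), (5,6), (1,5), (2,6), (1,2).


By Kirchhoff's matrix tree theorem, the number of spanning trees equals
the determinant of any cofactor of the Laplacian matrix L.
G has 7 vertices and 12 edges.
Computing the (6 x 6) cofactor determinant gives 299.

299


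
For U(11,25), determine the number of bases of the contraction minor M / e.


Contracting e from U(11,25) gives U(10,24).
Bases of U(10,24) = C(24,10) = 1961256.

1961256


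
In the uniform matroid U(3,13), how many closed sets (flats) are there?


Flats of U(3,13): every subset of size < 3 is a flat, plus E itself.
Count = C(13,0) + C(13,1) + C(13,2) + 1
     = 1 + 13 + 78 + 1
     = 93.

93


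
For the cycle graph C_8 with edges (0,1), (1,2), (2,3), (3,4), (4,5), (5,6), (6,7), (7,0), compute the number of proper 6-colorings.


P(C_8, k) = (k-1)^8 + (-1)^8*(k-1).
P(6) = (5)^8 + 5
= 390625 + 5 = 390630.

390630


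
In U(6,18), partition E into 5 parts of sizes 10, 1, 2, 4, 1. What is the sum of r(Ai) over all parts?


r(Ai) = min(|Ai|, 6) for each part.
Sum = min(10,6) + min(1,6) + min(2,6) + min(4,6) + min(1,6)
    = 6 + 1 + 2 + 4 + 1
    = 14.

14


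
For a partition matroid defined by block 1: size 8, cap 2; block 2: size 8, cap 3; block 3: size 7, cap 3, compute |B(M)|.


A basis picks exactly ci elements from block i.
Number of bases = product of C(|Si|, ci).
= C(8,2) * C(8,3) * C(7,3)
= 28 * 56 * 35
= 54880.

54880


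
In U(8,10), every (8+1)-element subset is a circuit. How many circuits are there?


In U(8,10), circuits are the (9)-element subsets.
Any set of 9 elements is dependent, and removing any one element gives
an independent set of size 8, so it is a minimal dependent set.
Number of circuits = (10 choose 9) = 10.

10


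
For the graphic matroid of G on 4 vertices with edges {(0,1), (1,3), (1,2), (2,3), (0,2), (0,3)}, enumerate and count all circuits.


A circuit in a graphic matroid = edge set of a simple cycle.
G has 4 vertices and 6 edges.
Enumerating all minimal edge subsets forming cycles...
Total circuits found: 7.

7


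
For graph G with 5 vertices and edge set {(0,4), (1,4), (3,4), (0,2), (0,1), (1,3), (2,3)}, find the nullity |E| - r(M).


Cycle rank (nullity) = |E| - r(M) = |E| - (|V| - c).
|E| = 7, |V| = 5, c = 1.
Nullity = 7 - (5 - 1) = 7 - 4 = 3.

3


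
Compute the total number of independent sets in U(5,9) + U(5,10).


For a direct sum, |I(M1+M2)| = |I(M1)| * |I(M2)|.
|I(U(5,9))| = sum C(9,k) for k=0..5 = 382.
|I(U(5,10))| = sum C(10,k) for k=0..5 = 638.
Total = 382 * 638 = 243716.

243716


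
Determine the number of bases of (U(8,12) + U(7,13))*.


(M1+M2)* = M1* + M2*.
M1* = U(4,12), bases: C(12,4) = 495.
M2* = U(6,13), bases: C(13,6) = 1716.
|B(M*)| = 495 * 1716 = 849420.

849420


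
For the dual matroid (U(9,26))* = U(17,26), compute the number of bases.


The dual of U(r,n) is U(n-r, n) = U(17,26).
Bases of U(17,26) are all (17)-element subsets.
|B(M*)| = C(26,17) = 26! / (17! * 9!) = 3124550.

3124550


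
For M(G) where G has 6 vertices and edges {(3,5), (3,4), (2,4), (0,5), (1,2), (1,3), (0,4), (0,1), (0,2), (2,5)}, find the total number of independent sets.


An independent set in a graphic matroid is an acyclic edge subset.
G has 6 vertices and 10 edges.
Enumerate all 2^10 = 1024 subsets, checking for acyclicity.
Total independent sets = 488.

488


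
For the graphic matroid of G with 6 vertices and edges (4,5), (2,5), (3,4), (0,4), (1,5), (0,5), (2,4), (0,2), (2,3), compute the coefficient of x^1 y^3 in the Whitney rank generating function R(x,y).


R(x,y) = sum over A in 2^E of x^(r(E)-r(A)) * y^(|A|-r(A)).
G has 6 vertices, 9 edges. r(E) = 5.
Enumerate all 2^9 = 512 subsets.
Count subsets with r(E)-r(A)=1 and |A|-r(A)=3: 9.

9


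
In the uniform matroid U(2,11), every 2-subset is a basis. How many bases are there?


Bases of U(2,11) are all 2-element subsets of the 11-element ground set.
Number of bases = C(11,2).
C(11,2) = (11 * 10) / (1 * 2) = 55.

55


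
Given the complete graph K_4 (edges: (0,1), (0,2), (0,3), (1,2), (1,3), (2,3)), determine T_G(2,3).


T(K_4; x,y) = x^3 + 3x^2 + 4xy + 2x + y^3 + 3y^2 + 2y.
Substituting x=2, y=3:
= 8 + 12 + 24 + 4 + 27 + 27 + 6
= 108.

108


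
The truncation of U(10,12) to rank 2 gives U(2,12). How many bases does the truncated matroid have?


Truncating U(10,12) to rank 2 gives U(2,12).
Bases of U(2,12) are all 2-element subsets of 12 elements.
Number of bases = C(12,2) = 12! / (2! * 10!) = 66.

66


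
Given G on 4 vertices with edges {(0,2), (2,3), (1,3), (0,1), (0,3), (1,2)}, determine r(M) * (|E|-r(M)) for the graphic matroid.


r(M) = |V| - c = 4 - 1 = 3.
nullity = |E| - r(M) = 6 - 3 = 3.
Product = 3 * 3 = 9.

9


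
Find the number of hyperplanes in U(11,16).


Hyperplanes of U(11,16) are flats of rank 10.
In a uniform matroid, these are exactly the (10)-element subsets.
Count = (16 choose 10) = 8008.

8008


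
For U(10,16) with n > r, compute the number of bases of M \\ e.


Deleting e from U(10,16) gives U(10,15) since n > r.
Bases of U(10,15) = C(15,10) = 15! / (10! * 5!) = 3003.

3003


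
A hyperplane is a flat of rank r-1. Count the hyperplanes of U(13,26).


Hyperplanes of U(13,26) are flats of rank 12.
In a uniform matroid, these are exactly the (12)-element subsets.
Count = C(26,12) = 26! / (12! * 14!) = 9657700.

9657700


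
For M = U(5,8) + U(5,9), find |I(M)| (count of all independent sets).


For a direct sum, |I(M1+M2)| = |I(M1)| * |I(M2)|.
|I(U(5,8))| = sum C(8,k) for k=0..5 = 219.
|I(U(5,9))| = sum C(9,k) for k=0..5 = 382.
Total = 219 * 382 = 83658.

83658


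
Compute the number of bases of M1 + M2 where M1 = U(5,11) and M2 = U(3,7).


Bases of a direct sum M1 + M2: |B| = |B(M1)| * |B(M2)|.
|B(U(5,11))| = C(11,5) = 462.
|B(U(3,7))| = C(7,3) = 35.
Total bases = 462 * 35 = 16170.

16170


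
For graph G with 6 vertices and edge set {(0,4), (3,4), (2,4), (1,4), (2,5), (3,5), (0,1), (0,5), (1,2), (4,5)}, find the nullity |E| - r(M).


Cycle rank (nullity) = |E| - r(M) = |E| - (|V| - c).
|E| = 10, |V| = 6, c = 1.
Nullity = 10 - (6 - 1) = 10 - 5 = 5.

5


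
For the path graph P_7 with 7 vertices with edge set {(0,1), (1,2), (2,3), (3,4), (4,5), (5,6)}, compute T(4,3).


A path on 7 vertices is a tree with 6 edges.
T(x,y) = x^(6) for any tree.
T(4,3) = 4^6 = 4096.

4096


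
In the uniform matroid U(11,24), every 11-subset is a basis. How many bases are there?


Bases of U(11,24) are all 11-element subsets of the 24-element ground set.
Number of bases = C(24,11).
C(24,11) = 2496144.

2496144


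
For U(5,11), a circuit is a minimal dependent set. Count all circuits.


In U(5,11), circuits are the (6)-element subsets.
Any set of 6 elements is dependent, and removing any one element gives
an independent set of size 5, so it is a minimal dependent set.
Number of circuits = C(11,6) = 462.

462


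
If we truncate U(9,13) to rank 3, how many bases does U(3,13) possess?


Truncating U(9,13) to rank 3 gives U(3,13).
Bases of U(3,13) are all 3-element subsets of 13 elements.
Number of bases = (13 choose 3) = 286.

286


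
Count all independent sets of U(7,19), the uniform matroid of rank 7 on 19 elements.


Independent sets of U(7,19) are all subsets of size <= 7.
Count = (19 choose 0) + (19 choose 1) + (19 choose 2) + (19 choose 3) + (19 choose 4) + (19 choose 5) + (19 choose 6) + (19 choose 7)
     = 1 + 19 + 171 + 969 + 3876 + 11628 + 27132 + 50388
     = 94184.

94184


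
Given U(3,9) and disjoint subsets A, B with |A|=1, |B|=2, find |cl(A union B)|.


|A union B| = 1 + 2 = 3 (disjoint).
In U(3,9), cl(S) = S if |S| < 3, else cl(S) = E.
Since 3 >= 3, cl(A union B) = E.
|cl(A union B)| = 9.

9


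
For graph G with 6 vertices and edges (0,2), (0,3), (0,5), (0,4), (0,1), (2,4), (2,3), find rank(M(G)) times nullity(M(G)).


r(M) = |V| - c = 6 - 1 = 5.
nullity = |E| - r(M) = 7 - 5 = 2.
Product = 5 * 2 = 10.

10


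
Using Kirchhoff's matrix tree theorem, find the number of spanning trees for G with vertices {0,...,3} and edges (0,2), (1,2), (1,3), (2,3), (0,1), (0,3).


By Kirchhoff's matrix tree theorem, the number of spanning trees equals
the determinant of any cofactor of the Laplacian matrix L.
G has 4 vertices and 6 edges.
Computing the (3 x 3) cofactor determinant gives 16.

16


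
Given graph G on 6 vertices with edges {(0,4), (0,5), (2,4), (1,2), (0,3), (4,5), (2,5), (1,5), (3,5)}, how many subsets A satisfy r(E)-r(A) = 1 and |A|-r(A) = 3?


R(x,y) = sum over A in 2^E of x^(r(E)-r(A)) * y^(|A|-r(A)).
G has 6 vertices, 9 edges. r(E) = 5.
Enumerate all 2^9 = 512 subsets.
Count subsets with r(E)-r(A)=1 and |A|-r(A)=3: 2.

2


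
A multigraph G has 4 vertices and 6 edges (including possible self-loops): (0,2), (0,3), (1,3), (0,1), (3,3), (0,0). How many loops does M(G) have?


In a graphic matroid, a loop is a self-loop edge (u,u) with rank 0.
Examining all 6 edges for self-loops...
Self-loops found: (3,3), (0,0)
Number of loops = 2.

2


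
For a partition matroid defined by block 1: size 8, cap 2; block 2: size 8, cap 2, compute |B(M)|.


A basis picks exactly ci elements from block i.
Number of bases = product of C(|Si|, ci).
= C(8,2) * C(8,2)
= 28 * 28
= 784.

784


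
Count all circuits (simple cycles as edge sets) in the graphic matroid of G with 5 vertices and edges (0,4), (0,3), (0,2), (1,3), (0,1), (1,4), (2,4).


A circuit in a graphic matroid = edge set of a simple cycle.
G has 5 vertices and 7 edges.
Enumerating all minimal edge subsets forming cycles...
Total circuits found: 6.

6


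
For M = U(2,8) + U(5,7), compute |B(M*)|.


(M1+M2)* = M1* + M2*.
M1* = U(6,8), bases: C(8,6) = 28.
M2* = U(2,7), bases: C(7,2) = 21.
|B(M*)| = 28 * 21 = 588.

588


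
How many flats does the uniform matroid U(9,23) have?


Flats of U(9,23): every subset of size < 9 is a flat, plus E itself.
Count = (23 choose 0) + (23 choose 1) + (23 choose 2) + (23 choose 3) + (23 choose 4) + (23 choose 5) + (23 choose 6) + (23 choose 7) + (23 choose 8) + 1
     = 1 + 23 + 253 + 1771 + 8855 + 33649 + 100947 + 245157 + 490314 + 1
     = 880971.

880971


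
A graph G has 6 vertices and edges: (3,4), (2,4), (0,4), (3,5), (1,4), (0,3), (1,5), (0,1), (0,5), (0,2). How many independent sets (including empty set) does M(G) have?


An independent set in a graphic matroid is an acyclic edge subset.
G has 6 vertices and 10 edges.
Enumerate all 2^10 = 1024 subsets, checking for acyclicity.
Total independent sets = 450.

450


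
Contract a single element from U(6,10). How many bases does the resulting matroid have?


Contracting e from U(6,10) gives U(5,9).
Bases of U(5,9) = C(9,5) = 9! / (5! * 4!) = 126.

126


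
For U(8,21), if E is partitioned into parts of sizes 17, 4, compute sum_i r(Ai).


r(Ai) = min(|Ai|, 8) for each part.
Sum = min(17,8) + min(4,8)
    = 8 + 4
    = 12.

12


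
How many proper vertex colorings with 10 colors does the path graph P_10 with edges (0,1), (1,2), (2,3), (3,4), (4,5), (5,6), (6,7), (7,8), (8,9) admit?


P(P_10, k) = k * (k-1)^(9).
P(10) = 10 * 9^9 = 10 * 387420489 = 3874204890.

3874204890


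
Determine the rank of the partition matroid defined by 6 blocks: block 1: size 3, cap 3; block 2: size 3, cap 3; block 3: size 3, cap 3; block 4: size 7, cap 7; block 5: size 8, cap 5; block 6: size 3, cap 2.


Rank of a partition matroid = sum of min(|Si|, ci) for each block.
= min(3,3) + min(3,3) + min(3,3) + min(7,7) + min(8,5) + min(3,2)
= 3 + 3 + 3 + 7 + 5 + 2
= 23.

23


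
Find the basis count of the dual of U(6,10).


The dual of U(r,n) is U(n-r, n) = U(4,10).
Bases of U(4,10) are all (4)-element subsets.
|B(M*)| = (10 choose 4) = 210.

210


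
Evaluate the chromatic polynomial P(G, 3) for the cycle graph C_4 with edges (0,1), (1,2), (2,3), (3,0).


P(C_4, k) = (k-1)^4 + (-1)^4*(k-1).
P(3) = (2)^4 + 2
= 16 + 2 = 18.

18


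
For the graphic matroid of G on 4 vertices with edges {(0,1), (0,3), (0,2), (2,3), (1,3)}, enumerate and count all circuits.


A circuit in a graphic matroid = edge set of a simple cycle.
G has 4 vertices and 5 edges.
Enumerating all minimal edge subsets forming cycles...
Total circuits found: 3.

3


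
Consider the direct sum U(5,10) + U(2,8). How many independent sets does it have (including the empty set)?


For a direct sum, |I(M1+M2)| = |I(M1)| * |I(M2)|.
|I(U(5,10))| = sum C(10,k) for k=0..5 = 638.
|I(U(2,8))| = sum C(8,k) for k=0..2 = 37.
Total = 638 * 37 = 23606.

23606


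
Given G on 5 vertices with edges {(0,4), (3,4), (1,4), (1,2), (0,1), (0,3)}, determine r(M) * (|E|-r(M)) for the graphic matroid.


r(M) = |V| - c = 5 - 1 = 4.
nullity = |E| - r(M) = 6 - 4 = 2.
Product = 4 * 2 = 8.

8


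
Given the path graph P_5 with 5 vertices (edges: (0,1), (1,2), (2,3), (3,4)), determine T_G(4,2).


A path on 5 vertices is a tree with 4 edges.
T(x,y) = x^(4) for any tree.
T(4,2) = 4^4 = 256.

256


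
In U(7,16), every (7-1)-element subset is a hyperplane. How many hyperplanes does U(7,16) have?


Hyperplanes of U(7,16) are flats of rank 6.
In a uniform matroid, these are exactly the (6)-element subsets.
Count = C(16,6) = 16! / (6! * 10!) = 8008.

8008


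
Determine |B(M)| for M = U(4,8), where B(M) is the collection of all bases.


Bases of U(4,8) are all 4-element subsets of the 8-element ground set.
Number of bases = C(8,4).
C(8,4) = (8 * 7 * 6 * 5) / (1 * 2 * 3 * 4) = 70.

70


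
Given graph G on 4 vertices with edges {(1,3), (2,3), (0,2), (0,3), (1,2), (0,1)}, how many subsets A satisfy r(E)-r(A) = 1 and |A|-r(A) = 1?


R(x,y) = sum over A in 2^E of x^(r(E)-r(A)) * y^(|A|-r(A)).
G has 4 vertices, 6 edges. r(E) = 3.
Enumerate all 2^6 = 64 subsets.
Count subsets with r(E)-r(A)=1 and |A|-r(A)=1: 4.

4


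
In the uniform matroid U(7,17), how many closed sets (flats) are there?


Flats of U(7,17): every subset of size < 7 is a flat, plus E itself.
Count = (17 choose 0) + (17 choose 1) + (17 choose 2) + (17 choose 3) + (17 choose 4) + (17 choose 5) + (17 choose 6) + 1
     = 1 + 17 + 136 + 680 + 2380 + 6188 + 12376 + 1
     = 21779.

21779


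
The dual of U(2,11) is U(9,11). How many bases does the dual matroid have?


The dual of U(r,n) is U(n-r, n) = U(9,11).
Bases of U(9,11) are all (9)-element subsets.
|B(M*)| = C(11,9) = 55.

55


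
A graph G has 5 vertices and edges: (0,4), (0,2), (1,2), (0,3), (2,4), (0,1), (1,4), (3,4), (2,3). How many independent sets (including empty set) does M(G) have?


An independent set in a graphic matroid is an acyclic edge subset.
G has 5 vertices and 9 edges.
Enumerate all 2^9 = 512 subsets, checking for acyclicity.
Total independent sets = 198.

198


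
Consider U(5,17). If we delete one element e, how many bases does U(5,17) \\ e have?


Deleting e from U(5,17) gives U(5,16) since n > r.
Bases of U(5,16) = (16 choose 5) = 4368.

4368


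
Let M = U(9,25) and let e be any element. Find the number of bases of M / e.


Contracting e from U(9,25) gives U(8,24).
Bases of U(8,24) = C(24,8) = 735471.

735471


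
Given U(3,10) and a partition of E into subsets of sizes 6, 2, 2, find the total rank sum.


r(Ai) = min(|Ai|, 3) for each part.
Sum = min(6,3) + min(2,3) + min(2,3)
    = 3 + 2 + 2
    = 7.

7


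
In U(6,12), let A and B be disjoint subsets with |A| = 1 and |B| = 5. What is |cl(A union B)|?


|A union B| = 1 + 5 = 6 (disjoint).
In U(6,12), cl(S) = S if |S| < 6, else cl(S) = E.
Since 6 >= 6, cl(A union B) = E.
|cl(A union B)| = 12.

12


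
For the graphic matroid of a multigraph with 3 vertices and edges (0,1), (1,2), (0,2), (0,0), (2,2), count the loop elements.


In a graphic matroid, a loop is a self-loop edge (u,u) with rank 0.
Examining all 5 edges for self-loops...
Self-loops found: (0,0), (2,2)
Number of loops = 2.

2


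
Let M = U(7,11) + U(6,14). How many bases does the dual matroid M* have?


(M1+M2)* = M1* + M2*.
M1* = U(4,11), bases: C(11,4) = 330.
M2* = U(8,14), bases: C(14,8) = 3003.
|B(M*)| = 330 * 3003 = 990990.

990990


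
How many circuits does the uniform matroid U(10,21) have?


In U(10,21), circuits are the (11)-element subsets.
Any set of 11 elements is dependent, and removing any one element gives
an independent set of size 10, so it is a minimal dependent set.
Number of circuits = (21 choose 11) = 352716.

352716


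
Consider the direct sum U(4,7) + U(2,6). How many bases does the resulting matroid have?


Bases of a direct sum M1 + M2: |B| = |B(M1)| * |B(M2)|.
|B(U(4,7))| = C(7,4) = 35.
|B(U(2,6))| = C(6,2) = 15.
Total bases = 35 * 15 = 525.

525


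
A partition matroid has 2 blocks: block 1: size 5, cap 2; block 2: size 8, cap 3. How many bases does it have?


A basis picks exactly ci elements from block i.
Number of bases = product of C(|Si|, ci).
= C(5,2) * C(8,3)
= 10 * 56
= 560.

560


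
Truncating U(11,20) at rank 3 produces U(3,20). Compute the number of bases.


Truncating U(11,20) to rank 3 gives U(3,20).
Bases of U(3,20) are all 3-element subsets of 20 elements.
Number of bases = (20 choose 3) = 1140.

1140


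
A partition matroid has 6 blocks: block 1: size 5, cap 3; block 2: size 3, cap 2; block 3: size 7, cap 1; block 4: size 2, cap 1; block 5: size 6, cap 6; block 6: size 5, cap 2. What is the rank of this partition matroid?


Rank of a partition matroid = sum of min(|Si|, ci) for each block.
= min(5,3) + min(3,2) + min(7,1) + min(2,1) + min(6,6) + min(5,2)
= 3 + 2 + 1 + 1 + 6 + 2
= 15.

15


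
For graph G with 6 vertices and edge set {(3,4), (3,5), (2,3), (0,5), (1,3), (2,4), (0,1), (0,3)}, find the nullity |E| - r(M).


Cycle rank (nullity) = |E| - r(M) = |E| - (|V| - c).
|E| = 8, |V| = 6, c = 1.
Nullity = 8 - (6 - 1) = 8 - 5 = 3.

3


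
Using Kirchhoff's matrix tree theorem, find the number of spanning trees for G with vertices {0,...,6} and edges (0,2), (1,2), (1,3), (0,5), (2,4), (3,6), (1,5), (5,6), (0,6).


By Kirchhoff's matrix tree theorem, the number of spanning trees equals
the determinant of any cofactor of the Laplacian matrix L.
G has 7 vertices and 9 edges.
Computing the (6 x 6) cofactor determinant gives 35.

35


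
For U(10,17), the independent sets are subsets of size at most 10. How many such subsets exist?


Independent sets of U(10,17) are all subsets of size <= 10.
Count = C(17,0) + C(17,1) + C(17,2) + C(17,3) + C(17,4) + C(17,5) + C(17,6) + C(17,7) + C(17,8) + C(17,9) + C(17,10)
     = 1 + 17 + 136 + 680 + 2380 + 6188 + 12376 + 19448 + 24310 + 24310 + 19448
     = 109294.

109294


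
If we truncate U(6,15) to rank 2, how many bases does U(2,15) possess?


Truncating U(6,15) to rank 2 gives U(2,15).
Bases of U(2,15) are all 2-element subsets of 15 elements.
Number of bases = (15 choose 2) = 105.

105


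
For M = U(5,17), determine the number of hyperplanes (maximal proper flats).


Hyperplanes of U(5,17) are flats of rank 4.
In a uniform matroid, these are exactly the (4)-element subsets.
Count = C(17,4) = (17 * 16 * 15 * 14) / (1 * 2 * 3 * 4) = 2380.

2380


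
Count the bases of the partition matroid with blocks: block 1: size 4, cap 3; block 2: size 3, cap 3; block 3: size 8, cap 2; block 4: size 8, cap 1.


A basis picks exactly ci elements from block i.
Number of bases = product of C(|Si|, ci).
= C(4,3) * C(3,3) * C(8,2) * C(8,1)
= 4 * 1 * 28 * 8
= 896.

896


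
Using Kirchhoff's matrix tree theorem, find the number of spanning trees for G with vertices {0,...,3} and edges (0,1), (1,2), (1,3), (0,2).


By Kirchhoff's matrix tree theorem, the number of spanning trees equals
the determinant of any cofactor of the Laplacian matrix L.
G has 4 vertices and 4 edges.
Computing the (3 x 3) cofactor determinant gives 3.

3


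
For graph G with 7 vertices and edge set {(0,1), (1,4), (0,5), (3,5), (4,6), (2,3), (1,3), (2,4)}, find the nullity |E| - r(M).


Cycle rank (nullity) = |E| - r(M) = |E| - (|V| - c).
|E| = 8, |V| = 7, c = 1.
Nullity = 8 - (7 - 1) = 8 - 6 = 2.

2


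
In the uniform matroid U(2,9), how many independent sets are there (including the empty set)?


Independent sets of U(2,9) are all subsets of size <= 2.
Count = C(9,0) + C(9,1) + C(9,2)
     = 1 + 9 + 36
     = 46.

46


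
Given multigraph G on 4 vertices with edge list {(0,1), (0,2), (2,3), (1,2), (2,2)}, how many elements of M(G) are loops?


In a graphic matroid, a loop is a self-loop edge (u,u) with rank 0.
Examining all 5 edges for self-loops...
Self-loops found: (2,2)
Number of loops = 1.

1


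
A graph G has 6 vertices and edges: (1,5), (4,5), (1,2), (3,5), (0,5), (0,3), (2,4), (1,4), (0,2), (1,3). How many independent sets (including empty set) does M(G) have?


An independent set in a graphic matroid is an acyclic edge subset.
G has 6 vertices and 10 edges.
Enumerate all 2^10 = 1024 subsets, checking for acyclicity.
Total independent sets = 478.

478


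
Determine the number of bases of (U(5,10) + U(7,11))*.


(M1+M2)* = M1* + M2*.
M1* = U(5,10), bases: C(10,5) = 252.
M2* = U(4,11), bases: C(11,4) = 330.
|B(M*)| = 252 * 330 = 83160.

83160


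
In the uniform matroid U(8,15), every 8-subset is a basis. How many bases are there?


Bases of U(8,15) are all 8-element subsets of the 15-element ground set.
Number of bases = C(15,8).
C(15,8) = 6435.

6435


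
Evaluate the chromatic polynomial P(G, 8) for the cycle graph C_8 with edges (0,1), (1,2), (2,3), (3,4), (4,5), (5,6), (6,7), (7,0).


P(C_8, k) = (k-1)^8 + (-1)^8*(k-1).
P(8) = (7)^8 + 7
= 5764801 + 7 = 5764808.

5764808


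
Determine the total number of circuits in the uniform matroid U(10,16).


In U(10,16), circuits are the (11)-element subsets.
Any set of 11 elements is dependent, and removing any one element gives
an independent set of size 10, so it is a minimal dependent set.
Number of circuits = C(16,11) = 4368.

4368


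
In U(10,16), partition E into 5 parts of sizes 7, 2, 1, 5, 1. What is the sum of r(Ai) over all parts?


r(Ai) = min(|Ai|, 10) for each part.
Sum = min(7,10) + min(2,10) + min(1,10) + min(5,10) + min(1,10)
    = 7 + 2 + 1 + 5 + 1
    = 16.

16


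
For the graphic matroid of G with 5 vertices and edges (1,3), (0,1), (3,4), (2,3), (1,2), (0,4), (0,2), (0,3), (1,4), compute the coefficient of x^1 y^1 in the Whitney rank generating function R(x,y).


R(x,y) = sum over A in 2^E of x^(r(E)-r(A)) * y^(|A|-r(A)).
G has 5 vertices, 9 edges. r(E) = 4.
Enumerate all 2^9 = 512 subsets.
Count subsets with r(E)-r(A)=1 and |A|-r(A)=1: 51.

51


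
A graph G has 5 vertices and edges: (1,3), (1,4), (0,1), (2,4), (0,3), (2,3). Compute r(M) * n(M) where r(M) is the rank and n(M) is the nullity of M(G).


r(M) = |V| - c = 5 - 1 = 4.
nullity = |E| - r(M) = 6 - 4 = 2.
Product = 4 * 2 = 8.

8


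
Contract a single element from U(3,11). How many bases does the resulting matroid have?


Contracting e from U(3,11) gives U(2,10).
Bases of U(2,10) = (10 choose 2) = 45.

45


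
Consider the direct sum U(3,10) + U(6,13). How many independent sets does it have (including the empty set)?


For a direct sum, |I(M1+M2)| = |I(M1)| * |I(M2)|.
|I(U(3,10))| = sum C(10,k) for k=0..3 = 176.
|I(U(6,13))| = sum C(13,k) for k=0..6 = 4096.
Total = 176 * 4096 = 720896.

720896


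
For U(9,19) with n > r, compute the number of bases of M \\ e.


Deleting e from U(9,19) gives U(9,18) since n > r.
Bases of U(9,18) = C(18,9) = 48620.

48620


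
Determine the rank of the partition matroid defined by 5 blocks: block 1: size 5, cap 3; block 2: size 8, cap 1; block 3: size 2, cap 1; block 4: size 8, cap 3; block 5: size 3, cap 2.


Rank of a partition matroid = sum of min(|Si|, ci) for each block.
= min(5,3) + min(8,1) + min(2,1) + min(8,3) + min(3,2)
= 3 + 1 + 1 + 3 + 2
= 10.

10


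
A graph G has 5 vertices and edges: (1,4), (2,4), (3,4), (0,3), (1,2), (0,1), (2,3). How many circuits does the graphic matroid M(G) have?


A circuit in a graphic matroid = edge set of a simple cycle.
G has 5 vertices and 7 edges.
Enumerating all minimal edge subsets forming cycles...
Total circuits found: 7.

7


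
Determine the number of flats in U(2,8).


Flats of U(2,8): every subset of size < 2 is a flat, plus E itself.
Count = (8 choose 0) + (8 choose 1) + 1
     = 1 + 8 + 1
     = 10.

10


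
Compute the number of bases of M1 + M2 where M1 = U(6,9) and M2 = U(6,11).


Bases of a direct sum M1 + M2: |B| = |B(M1)| * |B(M2)|.
|B(U(6,9))| = C(9,6) = 84.
|B(U(6,11))| = C(11,6) = 462.
Total bases = 84 * 462 = 38808.

38808


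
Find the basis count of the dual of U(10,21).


The dual of U(r,n) is U(n-r, n) = U(11,21).
Bases of U(11,21) are all (11)-element subsets.
|B(M*)| = C(21,11) = 352716.

352716


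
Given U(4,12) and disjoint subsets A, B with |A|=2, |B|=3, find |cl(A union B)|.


|A union B| = 2 + 3 = 5 (disjoint).
In U(4,12), cl(S) = S if |S| < 4, else cl(S) = E.
Since 5 >= 4, cl(A union B) = E.
|cl(A union B)| = 12.

12


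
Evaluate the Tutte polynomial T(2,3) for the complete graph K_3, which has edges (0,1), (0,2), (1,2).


T(K_3; x,y) = x^2 + x + y.
T(2,3) = 4 + 2 + 3 = 9.

9


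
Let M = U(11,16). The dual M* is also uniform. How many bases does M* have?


The dual of U(r,n) is U(n-r, n) = U(5,16).
Bases of U(5,16) are all (5)-element subsets.
|B(M*)| = C(16,5) = 4368.

4368


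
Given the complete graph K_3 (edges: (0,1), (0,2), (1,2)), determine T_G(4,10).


T(K_3; x,y) = x^2 + x + y.
T(4,10) = 16 + 4 + 10 = 30.

30


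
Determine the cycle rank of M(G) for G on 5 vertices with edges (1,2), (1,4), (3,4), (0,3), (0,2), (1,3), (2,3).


Cycle rank (nullity) = |E| - r(M) = |E| - (|V| - c).
|E| = 7, |V| = 5, c = 1.
Nullity = 7 - (5 - 1) = 7 - 4 = 3.

3


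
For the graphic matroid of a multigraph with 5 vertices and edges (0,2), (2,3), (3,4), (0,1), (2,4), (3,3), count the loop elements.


In a graphic matroid, a loop is a self-loop edge (u,u) with rank 0.
Examining all 6 edges for self-loops...
Self-loops found: (3,3)
Number of loops = 1.

1


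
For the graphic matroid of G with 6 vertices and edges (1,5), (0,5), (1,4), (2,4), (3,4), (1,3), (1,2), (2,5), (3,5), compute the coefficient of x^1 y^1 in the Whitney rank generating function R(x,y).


R(x,y) = sum over A in 2^E of x^(r(E)-r(A)) * y^(|A|-r(A)).
G has 6 vertices, 9 edges. r(E) = 5.
Enumerate all 2^9 = 512 subsets.
Count subsets with r(E)-r(A)=1 and |A|-r(A)=1: 77.

77


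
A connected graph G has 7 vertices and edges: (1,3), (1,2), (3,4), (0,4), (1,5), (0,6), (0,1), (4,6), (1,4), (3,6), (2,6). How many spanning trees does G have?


By Kirchhoff's matrix tree theorem, the number of spanning trees equals
the determinant of any cofactor of the Laplacian matrix L.
G has 7 vertices and 11 edges.
Computing the (6 x 6) cofactor determinant gives 120.

120


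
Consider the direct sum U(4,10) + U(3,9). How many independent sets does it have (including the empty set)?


For a direct sum, |I(M1+M2)| = |I(M1)| * |I(M2)|.
|I(U(4,10))| = sum C(10,k) for k=0..4 = 386.
|I(U(3,9))| = sum C(9,k) for k=0..3 = 130.
Total = 386 * 130 = 50180.

50180


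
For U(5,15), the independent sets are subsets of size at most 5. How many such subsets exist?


Independent sets of U(5,15) are all subsets of size <= 5.
Count = C(15,0) + C(15,1) + C(15,2) + C(15,3) + C(15,4) + C(15,5)
     = 1 + 15 + 105 + 455 + 1365 + 3003
     = 4944.

4944


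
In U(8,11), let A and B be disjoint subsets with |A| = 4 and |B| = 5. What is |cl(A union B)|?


|A union B| = 4 + 5 = 9 (disjoint).
In U(8,11), cl(S) = S if |S| < 8, else cl(S) = E.
Since 9 >= 8, cl(A union B) = E.
|cl(A union B)| = 11.

11


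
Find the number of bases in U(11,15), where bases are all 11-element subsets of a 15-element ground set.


Bases of U(11,15) are all 11-element subsets of the 15-element ground set.
Number of bases = C(15,11).
C(15,11) = 15! / (11! * 4!) = 1365.

1365


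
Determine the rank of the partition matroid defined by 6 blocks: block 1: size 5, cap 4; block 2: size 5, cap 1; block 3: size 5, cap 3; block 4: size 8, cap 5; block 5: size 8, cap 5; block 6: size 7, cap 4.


Rank of a partition matroid = sum of min(|Si|, ci) for each block.
= min(5,4) + min(5,1) + min(5,3) + min(8,5) + min(8,5) + min(7,4)
= 4 + 1 + 3 + 5 + 5 + 4
= 22.

22
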